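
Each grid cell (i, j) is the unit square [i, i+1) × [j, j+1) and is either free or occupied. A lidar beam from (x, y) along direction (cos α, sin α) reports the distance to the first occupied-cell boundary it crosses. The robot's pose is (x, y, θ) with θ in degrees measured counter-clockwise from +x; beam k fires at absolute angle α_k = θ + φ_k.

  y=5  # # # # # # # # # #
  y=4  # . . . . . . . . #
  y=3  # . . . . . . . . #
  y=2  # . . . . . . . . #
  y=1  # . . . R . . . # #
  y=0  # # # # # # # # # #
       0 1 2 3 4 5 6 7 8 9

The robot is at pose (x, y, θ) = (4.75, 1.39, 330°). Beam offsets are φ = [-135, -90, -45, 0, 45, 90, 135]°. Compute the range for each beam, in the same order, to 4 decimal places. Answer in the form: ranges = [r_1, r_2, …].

ranges = [1.5068, 0.4503, 0.4038, 0.7800, 4.3999, 4.1685, 3.7373]

beam 1: φ=-135°, α=195°
  cosα=-0.9659 sinα=-0.2588 | (4,1) | tMaxX 0.7765 tMaxY 1.5068 | tΔX 1.0353 tΔY 3.8637
    t=0.7765 [x] (3,1)
    t=1.5068 [y] (3,0) — stop
  → r_1 = 1.5068
beam 2: φ=-90°, α=240°
  cosα=-0.5000 sinα=-0.8660 | (4,1) | tMaxX 1.5000 tMaxY 0.4503 | tΔX 2.0000 tΔY 1.1547
    t=0.4503 [y] (4,0) — stop
  → r_2 = 0.4503
beam 3: φ=-45°, α=285°
  cosα=0.2588 sinα=-0.9659 | (4,1) | tMaxX 0.9659 tMaxY 0.4038 | tΔX 3.8637 tΔY 1.0353
    t=0.4038 [y] (4,0) — stop
  → r_3 = 0.4038
beam 4: φ=0°, α=330°
  cosα=0.8660 sinα=-0.5000 | (4,1) | tMaxX 0.2887 tMaxY 0.7800 | tΔX 1.1547 tΔY 2.0000
    t=0.2887 [x] (5,1)
    t=0.7800 [y] (5,0) — stop
  → r_4 = 0.7800
beam 5: φ=45°, α=15°
  cosα=0.9659 sinα=0.2588 | (4,1) | tMaxX 0.2588 tMaxY 2.3569 | tΔX 1.0353 tΔY 3.8637
    t=0.2588 [x] (5,1)
    t=1.2941 [x] (6,1)
    t=2.3294 [x] (7,1)
    t=2.3569 [y] (7,2)
    t=3.3646 [x] (8,2)
    t=4.3999 [x] (9,2) — stop
  → r_5 = 4.3999
beam 6: φ=90°, α=60°
  cosα=0.5000 sinα=0.8660 | (4,1) | tMaxX 0.5000 tMaxY 0.7044 | tΔX 2.0000 tΔY 1.1547
    t=0.5000 [x] (5,1)
    t=0.7044 [y] (5,2)
    t=1.8591 [y] (5,3)
    t=2.5000 [x] (6,3)
    t=3.0138 [y] (6,4)
    t=4.1685 [y] (6,5) — stop
  → r_6 = 4.1685
beam 7: φ=135°, α=105°
  cosα=-0.2588 sinα=0.9659 | (4,1) | tMaxX 2.8978 tMaxY 0.6315 | tΔX 3.8637 tΔY 1.0353
    t=0.6315 [y] (4,2)
    t=1.6668 [y] (4,3)
    t=2.7021 [y] (4,4)
    t=2.8978 [x] (3,4)
    t=3.7373 [y] (3,5) — stop
  → r_7 = 3.7373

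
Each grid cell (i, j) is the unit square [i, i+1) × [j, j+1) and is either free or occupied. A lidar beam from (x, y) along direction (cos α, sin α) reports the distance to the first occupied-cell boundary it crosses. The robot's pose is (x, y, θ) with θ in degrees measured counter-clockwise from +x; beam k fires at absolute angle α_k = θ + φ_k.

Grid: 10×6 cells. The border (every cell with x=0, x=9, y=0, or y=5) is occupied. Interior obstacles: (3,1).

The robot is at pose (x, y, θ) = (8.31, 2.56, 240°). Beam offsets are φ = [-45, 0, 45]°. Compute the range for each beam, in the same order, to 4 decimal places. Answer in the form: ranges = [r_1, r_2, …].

ranges = [4.4620, 1.8013, 1.6150]

beam 1: φ=-45°, α=195°
  dir = (cos 195°, sin 195°) = (-0.9659, -0.2588); from cell (8,2)
  next x-line at t=0.3209, next y-line at t=2.1637; Δt_x=1.0353, Δt_y=3.8637
    x: enter (7,2) at t=0.3209
    x: enter (6,2) at t=1.3562
    y: enter (6,1) at t=2.1637
    x: enter (5,1) at t=2.3915
    x: enter (4,1) at t=3.4268
    x: enter (3,1) at t=4.4620 ← occupied
  → r_1 = 4.4620
beam 2: φ=0°, α=240°
  dir = (cos 240°, sin 240°) = (-0.5000, -0.8660); from cell (8,2)
  next x-line at t=0.6200, next y-line at t=0.6466; Δt_x=2.0000, Δt_y=1.1547
    x: enter (7,2) at t=0.6200
    y: enter (7,1) at t=0.6466
    y: enter (7,0) at t=1.8013 ← occupied
  → r_2 = 1.8013
beam 3: φ=45°, α=285°
  dir = (cos 285°, sin 285°) = (0.2588, -0.9659); from cell (8,2)
  next x-line at t=2.6660, next y-line at t=0.5798; Δt_x=3.8637, Δt_y=1.0353
    y: enter (8,1) at t=0.5798
    y: enter (8,0) at t=1.6150 ← occupied
  → r_3 = 1.6150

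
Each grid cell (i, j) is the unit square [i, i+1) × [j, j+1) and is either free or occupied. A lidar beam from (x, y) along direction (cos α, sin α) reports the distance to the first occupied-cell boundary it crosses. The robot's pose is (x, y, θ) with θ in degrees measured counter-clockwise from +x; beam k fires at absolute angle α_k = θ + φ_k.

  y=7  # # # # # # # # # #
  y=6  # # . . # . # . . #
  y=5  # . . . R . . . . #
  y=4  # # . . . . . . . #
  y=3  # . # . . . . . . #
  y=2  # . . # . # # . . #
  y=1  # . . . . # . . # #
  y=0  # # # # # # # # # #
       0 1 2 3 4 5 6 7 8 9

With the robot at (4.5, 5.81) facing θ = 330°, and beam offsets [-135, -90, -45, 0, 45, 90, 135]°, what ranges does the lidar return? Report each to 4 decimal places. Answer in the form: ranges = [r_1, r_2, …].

ranges = [3.1296, 3.0000, 2.9091, 5.1962, 1.5529, 0.2194, 0.1967]

beam 1: φ=-135°, α=195°
  d=(-0.9659,-0.2588)  start (4,5)  tX=0.5176 tY=3.1296  stride 1/|dx|=1.0353 1/|dy|=3.8637
    cross x-line → (3,5), t=0.5176
    cross x-line → (2,5), t=1.5529
    cross x-line → (1,5), t=2.5882
    cross y-line → (1,4), t=3.1296 (wall)
  → r_1 = 3.1296
beam 2: φ=-90°, α=240°
  d=(-0.5000,-0.8660)  start (4,5)  tX=1.0000 tY=0.9353  stride 1/|dx|=2.0000 1/|dy|=1.1547
    cross y-line → (4,4), t=0.9353
    cross x-line → (3,4), t=1.0000
    cross y-line → (3,3), t=2.0900
    cross x-line → (2,3), t=3.0000 (wall)
  → r_2 = 3.0000
beam 3: φ=-45°, α=285°
  d=(0.2588,-0.9659)  start (4,5)  tX=1.9319 tY=0.8386  stride 1/|dx|=3.8637 1/|dy|=1.0353
    cross y-line → (4,4), t=0.8386
    cross y-line → (4,3), t=1.8738
    cross x-line → (5,3), t=1.9319
    cross y-line → (5,2), t=2.9091 (wall)
  → r_3 = 2.9091
beam 4: φ=0°, α=330°
  d=(0.8660,-0.5000)  start (4,5)  tX=0.5774 tY=1.6200  stride 1/|dx|=1.1547 1/|dy|=2.0000
    cross x-line → (5,5), t=0.5774
    cross y-line → (5,4), t=1.6200
    cross x-line → (6,4), t=1.7321
    cross x-line → (7,4), t=2.8868
    cross y-line → (7,3), t=3.6200
    cross x-line → (8,3), t=4.0415
    cross x-line → (9,3), t=5.1962 (wall)
  → r_4 = 5.1962
beam 5: φ=45°, α=15°
  d=(0.9659,0.2588)  start (4,5)  tX=0.5176 tY=0.7341  stride 1/|dx|=1.0353 1/|dy|=3.8637
    cross x-line → (5,5), t=0.5176
    cross y-line → (5,6), t=0.7341
    cross x-line → (6,6), t=1.5529 (wall)
  → r_5 = 1.5529
beam 6: φ=90°, α=60°
  d=(0.5000,0.8660)  start (4,5)  tX=1.0000 tY=0.2194  stride 1/|dx|=2.0000 1/|dy|=1.1547
    cross y-line → (4,6), t=0.2194 (wall)
  → r_6 = 0.2194
beam 7: φ=135°, α=105°
  d=(-0.2588,0.9659)  start (4,5)  tX=1.9319 tY=0.1967  stride 1/|dx|=3.8637 1/|dy|=1.0353
    cross y-line → (4,6), t=0.1967 (wall)
  → r_7 = 0.1967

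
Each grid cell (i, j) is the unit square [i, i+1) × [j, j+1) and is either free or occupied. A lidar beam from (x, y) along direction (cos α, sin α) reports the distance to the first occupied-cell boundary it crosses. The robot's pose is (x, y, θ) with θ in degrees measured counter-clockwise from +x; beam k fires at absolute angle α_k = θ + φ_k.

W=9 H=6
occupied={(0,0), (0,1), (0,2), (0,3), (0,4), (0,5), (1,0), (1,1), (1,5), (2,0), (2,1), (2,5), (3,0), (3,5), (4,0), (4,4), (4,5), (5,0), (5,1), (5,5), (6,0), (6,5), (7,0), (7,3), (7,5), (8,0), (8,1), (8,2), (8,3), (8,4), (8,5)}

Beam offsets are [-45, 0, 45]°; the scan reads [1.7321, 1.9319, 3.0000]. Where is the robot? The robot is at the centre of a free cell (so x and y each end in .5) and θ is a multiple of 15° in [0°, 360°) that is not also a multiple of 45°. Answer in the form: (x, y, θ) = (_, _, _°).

(x, y, θ) = (6.5, 1.5, 75°)

Enumerate (i+0.5, j+0.5, θ) over the 23 free cells and 16 admissible headings. For each, cast all 3 beams and compare to the given ranges.
  (1.5, 3.5, 300°): beam 1 = 1.5529 ≠ 1.7321 ✗
  (5.5, 3.5, 105°): beam 2 = 1.5529 ≠ 1.9319 ✗
  (7.5, 1.5, 330°): beam 1 = 0.5176 ≠ 1.7321 ✗
  (5.5, 2.5, 30°): beam 1 = 2.5882 ≠ 1.7321 ✗
  (6.5, 3.5, 30°): beam 1 = 0.5176 ≠ 1.7321 ✗
  …
  (6.5, 1.5, 75°): r_1=1.7321, r_2=1.9319, r_3=3.0000 — all match ✓
Unique over the lattice → pose = (6.5, 1.5, 75°).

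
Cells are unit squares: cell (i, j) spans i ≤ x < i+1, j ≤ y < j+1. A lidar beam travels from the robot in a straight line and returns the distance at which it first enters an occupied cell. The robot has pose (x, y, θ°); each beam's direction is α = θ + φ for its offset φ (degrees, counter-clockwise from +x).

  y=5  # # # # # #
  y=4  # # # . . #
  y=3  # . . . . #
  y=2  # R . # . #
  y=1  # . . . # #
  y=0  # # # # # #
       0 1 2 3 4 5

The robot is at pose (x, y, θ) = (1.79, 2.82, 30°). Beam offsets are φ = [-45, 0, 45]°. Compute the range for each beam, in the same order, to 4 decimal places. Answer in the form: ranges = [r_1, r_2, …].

ranges = [1.2527, 3.7066, 1.2216]

beam 1: φ=-45°, α=345°
  d=(0.9659,-0.2588)  start (1,2)  tX=0.2174 tY=3.1682  stride 1/|dx|=1.0353 1/|dy|=3.8637
    cross x-line → (2,2), t=0.2174
    cross x-line → (3,2), t=1.2527 (wall)
  → r_1 = 1.2527
beam 2: φ=0°, α=30°
  d=(0.8660,0.5000)  start (1,2)  tX=0.2425 tY=0.3600  stride 1/|dx|=1.1547 1/|dy|=2.0000
    cross x-line → (2,2), t=0.2425
    cross y-line → (2,3), t=0.3600
    cross x-line → (3,3), t=1.3972
    cross y-line → (3,4), t=2.3600
    cross x-line → (4,4), t=2.5519
    cross x-line → (5,4), t=3.7066 (wall)
  → r_2 = 3.7066
beam 3: φ=45°, α=75°
  d=(0.2588,0.9659)  start (1,2)  tX=0.8114 tY=0.1863  stride 1/|dx|=3.8637 1/|dy|=1.0353
    cross y-line → (1,3), t=0.1863
    cross x-line → (2,3), t=0.8114
    cross y-line → (2,4), t=1.2216 (wall)
  → r_3 = 1.2216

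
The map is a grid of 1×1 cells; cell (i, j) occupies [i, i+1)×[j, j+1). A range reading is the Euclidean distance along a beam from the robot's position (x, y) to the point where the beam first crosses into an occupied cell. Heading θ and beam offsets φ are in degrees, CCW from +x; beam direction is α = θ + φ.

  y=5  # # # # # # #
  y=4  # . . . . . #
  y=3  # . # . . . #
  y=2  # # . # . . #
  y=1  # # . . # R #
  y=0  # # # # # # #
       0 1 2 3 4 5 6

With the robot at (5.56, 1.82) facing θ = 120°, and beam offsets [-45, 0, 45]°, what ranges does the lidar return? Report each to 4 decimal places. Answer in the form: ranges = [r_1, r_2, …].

beam 1: φ=-45°, α=75°
  dir = (cos 75°, sin 75°) = (0.2588, 0.9659); from cell (5,1)
  next x-line at t=1.7000, next y-line at t=0.1863; Δt_x=3.8637, Δt_y=1.0353
    y: enter (5,2) at t=0.1863
    y: enter (5,3) at t=1.2216
    x: enter (6,3) at t=1.7000 ← occupied
  → r_1 = 1.7000
beam 2: φ=0°, α=120°
  dir = (cos 120°, sin 120°) = (-0.5000, 0.8660); from cell (5,1)
  next x-line at t=1.1200, next y-line at t=0.2078; Δt_x=2.0000, Δt_y=1.1547
    y: enter (5,2) at t=0.2078
    x: enter (4,2) at t=1.1200
    y: enter (4,3) at t=1.3625
    y: enter (4,4) at t=2.5172
    x: enter (3,4) at t=3.1200
    y: enter (3,5) at t=3.6719 ← occupied
  → r_2 = 3.6719
beam 3: φ=45°, α=165°
  dir = (cos 165°, sin 165°) = (-0.9659, 0.2588); from cell (5,1)
  next x-line at t=0.5798, next y-line at t=0.6955; Δt_x=1.0353, Δt_y=3.8637
    x: enter (4,1) at t=0.5798 ← occupied
  → r_3 = 0.5798

ranges = [1.7000, 3.6719, 0.5798]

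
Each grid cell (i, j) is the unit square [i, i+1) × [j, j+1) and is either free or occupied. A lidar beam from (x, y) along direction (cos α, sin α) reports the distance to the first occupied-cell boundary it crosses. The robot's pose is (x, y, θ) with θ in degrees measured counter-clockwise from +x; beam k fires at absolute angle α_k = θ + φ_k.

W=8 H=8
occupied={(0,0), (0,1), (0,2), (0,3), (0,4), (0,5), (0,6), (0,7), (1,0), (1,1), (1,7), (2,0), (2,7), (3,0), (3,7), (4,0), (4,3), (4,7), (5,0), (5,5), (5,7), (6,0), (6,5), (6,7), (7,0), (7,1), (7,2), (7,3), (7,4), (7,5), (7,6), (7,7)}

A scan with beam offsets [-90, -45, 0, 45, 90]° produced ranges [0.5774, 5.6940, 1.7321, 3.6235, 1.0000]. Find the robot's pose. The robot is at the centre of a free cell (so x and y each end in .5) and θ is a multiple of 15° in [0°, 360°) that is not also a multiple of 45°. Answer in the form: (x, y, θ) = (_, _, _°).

Candidates: 32 free-cell centres × 16 headings = 512 poses. Raycast each; keep the one whose scan matches to 4 dp.
  (3.5, 1.5, 30°): beam 2 = 1.9319 ≠ 5.6940 ✗
  (2.5, 1.5, 300°): beam 2 = 0.5176 ≠ 5.6940 ✗
  (1.5, 4.5, 300°): beam 2 = 1.9319 ≠ 5.6940 ✗
  …
  (6.5, 4.5, 210°): r_1=0.5774, r_2=5.6940, r_3=1.7321, r_4=3.6235, r_5=1.0000 — all match ✓
No second candidate reproduces the full scan.

(x, y, θ) = (6.5, 4.5, 210°)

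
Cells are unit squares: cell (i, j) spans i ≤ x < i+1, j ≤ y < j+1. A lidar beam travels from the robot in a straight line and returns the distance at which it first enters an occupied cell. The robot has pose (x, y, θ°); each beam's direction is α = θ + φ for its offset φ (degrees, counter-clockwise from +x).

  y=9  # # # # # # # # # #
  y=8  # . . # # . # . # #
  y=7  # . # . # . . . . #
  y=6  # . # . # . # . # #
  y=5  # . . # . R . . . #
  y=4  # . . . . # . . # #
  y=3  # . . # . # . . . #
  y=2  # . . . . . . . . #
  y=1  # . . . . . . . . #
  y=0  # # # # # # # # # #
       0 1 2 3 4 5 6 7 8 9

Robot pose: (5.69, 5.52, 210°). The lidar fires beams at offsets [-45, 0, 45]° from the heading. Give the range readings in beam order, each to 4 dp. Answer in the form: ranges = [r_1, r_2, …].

beam 1: φ=-45°, α=165°
  direction (-0.9659, 0.2588); cell (5,5); t to first gridline: x 0.7143, y 1.8546 (then +1.0353 / +3.8637)
    (4,5) via x @ 0.7143
    (3,5) via x @ 1.7496  # hit
  → r_1 = 1.7496
beam 2: φ=0°, α=210°
  direction (-0.8660, -0.5000); cell (5,5); t to first gridline: x 0.7967, y 1.0400 (then +1.1547 / +2.0000)
    (4,5) via x @ 0.7967
    (4,4) via y @ 1.0400
    (3,4) via x @ 1.9514
    (3,3) via y @ 3.0400  # hit
  → r_2 = 3.0400
beam 3: φ=45°, α=255°
  direction (-0.2588, -0.9659); cell (5,5); t to first gridline: x 2.6660, y 0.5383 (then +3.8637 / +1.0353)
    (5,4) via y @ 0.5383  # hit
  → r_3 = 0.5383

ranges = [1.7496, 3.0400, 0.5383]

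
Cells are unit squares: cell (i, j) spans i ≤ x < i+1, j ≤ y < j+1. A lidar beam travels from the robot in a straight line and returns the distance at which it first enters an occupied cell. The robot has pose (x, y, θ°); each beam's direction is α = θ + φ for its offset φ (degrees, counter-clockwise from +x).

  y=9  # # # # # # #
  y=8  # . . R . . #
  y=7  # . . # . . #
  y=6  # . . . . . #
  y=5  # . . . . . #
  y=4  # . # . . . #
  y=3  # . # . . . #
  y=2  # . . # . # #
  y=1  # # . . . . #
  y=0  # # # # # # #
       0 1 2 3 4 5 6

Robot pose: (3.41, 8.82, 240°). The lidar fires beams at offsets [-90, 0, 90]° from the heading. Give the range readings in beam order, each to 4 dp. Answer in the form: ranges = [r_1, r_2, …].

beam 1: φ=-90°, α=150°
  direction (-0.8660, 0.5000); cell (3,8); t to first gridline: x 0.4734, y 0.3600 (then +1.1547 / +2.0000)
    (3,9) via y @ 0.3600  # hit
  → r_1 = 0.3600
beam 2: φ=0°, α=240°
  direction (-0.5000, -0.8660); cell (3,8); t to first gridline: x 0.8200, y 0.9469 (then +2.0000 / +1.1547)
    (2,8) via x @ 0.8200
    (2,7) via y @ 0.9469
    (2,6) via y @ 2.1016
    (1,6) via x @ 2.8200
    (1,5) via y @ 3.2563
    (1,4) via y @ 4.4110
    (0,4) via x @ 4.8200  # hit
  → r_2 = 4.8200
beam 3: φ=90°, α=330°
  direction (0.8660, -0.5000); cell (3,8); t to first gridline: x 0.6813, y 1.6400 (then +1.1547 / +2.0000)
    (4,8) via x @ 0.6813
    (4,7) via y @ 1.6400
    (5,7) via x @ 1.8360
    (6,7) via x @ 2.9907  # hit
  → r_3 = 2.9907

ranges = [0.3600, 4.8200, 2.9907]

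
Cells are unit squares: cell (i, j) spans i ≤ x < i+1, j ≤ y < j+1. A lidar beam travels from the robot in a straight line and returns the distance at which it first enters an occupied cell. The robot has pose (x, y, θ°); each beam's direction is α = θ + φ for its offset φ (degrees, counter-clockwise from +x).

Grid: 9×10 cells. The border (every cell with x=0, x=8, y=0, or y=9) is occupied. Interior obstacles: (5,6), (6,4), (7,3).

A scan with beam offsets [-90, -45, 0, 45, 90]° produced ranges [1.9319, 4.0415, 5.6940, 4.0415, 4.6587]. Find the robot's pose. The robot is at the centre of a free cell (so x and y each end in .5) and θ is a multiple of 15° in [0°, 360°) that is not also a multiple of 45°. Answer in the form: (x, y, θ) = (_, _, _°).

Candidates: 53 free-cell centres × 16 headings = 848 poses. Raycast each; keep the one whose scan matches to 4 dp.
  (3.5, 2.5, 165°): beam 1 = 6.7293 ≠ 1.9319 ✗
  (2.5, 7.5, 30°): beam 1 = 7.5056 ≠ 1.9319 ✗
  (3.5, 7.5, 330°): beam 1 = 5.0000 ≠ 1.9319 ✗
  (2.5, 4.5, 165°): beam 1 = 4.6587 ≠ 1.9319 ✗
  (6.5, 8.5, 285°): beam 1 = 5.6940 ≠ 1.9319 ✗
  …
  (1.5, 4.5, 345°): r_1=1.9319, r_2=4.0415, r_3=5.6940, r_4=4.0415, r_5=4.6587 — all match ✓
Only this pose fits every beam.

(x, y, θ) = (1.5, 4.5, 345°)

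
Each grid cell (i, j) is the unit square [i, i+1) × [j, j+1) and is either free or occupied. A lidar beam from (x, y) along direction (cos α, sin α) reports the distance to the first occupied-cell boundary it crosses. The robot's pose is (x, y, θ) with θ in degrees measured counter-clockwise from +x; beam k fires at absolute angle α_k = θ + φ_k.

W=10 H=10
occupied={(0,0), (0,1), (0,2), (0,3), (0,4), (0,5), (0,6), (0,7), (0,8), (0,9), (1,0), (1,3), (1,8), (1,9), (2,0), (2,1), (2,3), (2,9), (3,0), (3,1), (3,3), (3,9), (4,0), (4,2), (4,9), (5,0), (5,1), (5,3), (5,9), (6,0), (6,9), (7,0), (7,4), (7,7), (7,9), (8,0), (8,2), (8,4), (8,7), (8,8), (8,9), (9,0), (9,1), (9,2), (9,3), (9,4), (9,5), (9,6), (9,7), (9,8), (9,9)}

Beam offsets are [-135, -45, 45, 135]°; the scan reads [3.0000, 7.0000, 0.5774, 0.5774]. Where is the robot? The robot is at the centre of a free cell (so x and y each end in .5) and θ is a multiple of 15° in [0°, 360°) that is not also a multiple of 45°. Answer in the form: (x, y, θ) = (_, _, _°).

Candidates: 49 free-cell centres × 16 headings = 784 poses. Raycast each; keep the one whose scan matches to 4 dp.
  (2.5, 4.5, 75°): beam 1 = 0.5774 ≠ 3.0000 ✗
  (5.5, 4.5, 255°): beam 1 = 5.1962 ≠ 3.0000 ✗
  (4.5, 7.5, 15°): beam 1 = 4.0415 ≠ 3.0000 ✗
  (5.5, 2.5, 255°): beam 1 = 0.5774 ≠ 3.0000 ✗
  …
  (2.5, 8.5, 15°): r_1=3.0000, r_2=7.0000, r_3=0.5774, r_4=0.5774 — all match ✓
Only this pose fits every beam.

(x, y, θ) = (2.5, 8.5, 15°)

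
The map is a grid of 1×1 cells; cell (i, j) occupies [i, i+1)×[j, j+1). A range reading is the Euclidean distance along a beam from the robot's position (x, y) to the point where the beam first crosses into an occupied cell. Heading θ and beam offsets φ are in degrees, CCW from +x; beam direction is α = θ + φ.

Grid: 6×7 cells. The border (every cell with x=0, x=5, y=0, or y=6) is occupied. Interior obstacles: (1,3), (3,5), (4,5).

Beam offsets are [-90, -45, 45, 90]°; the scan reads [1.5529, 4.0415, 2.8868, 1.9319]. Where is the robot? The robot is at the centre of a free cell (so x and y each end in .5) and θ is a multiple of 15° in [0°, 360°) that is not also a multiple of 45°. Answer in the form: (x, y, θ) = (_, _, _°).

Enumerate (i+0.5, j+0.5, θ) over the 17 free cells and 16 admissible headings. For each, cast all 4 beams and compare to the given ranges.
  (4.5, 1.5, 60°): beam 1 = 0.5774 ≠ 1.5529 ✗
  (3.5, 4.5, 300°): beam 1 = 1.7321 ≠ 1.5529 ✗
  (1.5, 2.5, 165°): beam 1 = 0.5176 ≠ 1.5529 ✗
  (2.5, 1.5, 210°): beam 1 = 1.7321 ≠ 1.5529 ✗
  (1.5, 2.5, 105°): beam 1 = 3.6235 ≠ 1.5529 ✗
  …
  (4.5, 3.5, 195°): r_1=1.5529, r_2=4.0415, r_3=2.8868, r_4=1.9319 — all match ✓
No second candidate reproduces the full scan.

(x, y, θ) = (4.5, 3.5, 195°)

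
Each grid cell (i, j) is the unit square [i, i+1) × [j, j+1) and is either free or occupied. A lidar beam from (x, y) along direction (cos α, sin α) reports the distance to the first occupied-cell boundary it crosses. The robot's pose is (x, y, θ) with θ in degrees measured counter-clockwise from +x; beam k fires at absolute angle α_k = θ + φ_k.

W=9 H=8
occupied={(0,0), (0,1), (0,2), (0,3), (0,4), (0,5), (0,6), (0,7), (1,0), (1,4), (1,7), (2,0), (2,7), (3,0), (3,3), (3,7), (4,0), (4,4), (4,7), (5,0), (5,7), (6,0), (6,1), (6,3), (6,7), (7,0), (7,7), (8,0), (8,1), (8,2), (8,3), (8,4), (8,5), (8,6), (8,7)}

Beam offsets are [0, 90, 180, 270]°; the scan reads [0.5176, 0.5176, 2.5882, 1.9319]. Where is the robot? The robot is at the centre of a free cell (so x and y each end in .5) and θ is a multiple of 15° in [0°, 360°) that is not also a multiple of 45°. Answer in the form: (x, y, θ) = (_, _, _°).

The pose lattice has 37·16 = 592 candidates. Test each by forward raycasting.
  (7.5, 6.5, 330°): beam 1 = 0.5774 ≠ 0.5176 ✗
  (6.5, 5.5, 165°): beam 1 = 5.6940 ≠ 0.5176 ✗
  (4.5, 2.5, 195°): beam 1 = 3.6235 ≠ 0.5176 ✗
  (4.5, 2.5, 330°): beam 1 = 1.7321 ≠ 0.5176 ✗
  (5.5, 1.5, 105°): beam 1 = 2.5882 ≠ 0.5176 ✗
  …
  (5.5, 1.5, 285°): r_1=0.5176, r_2=0.5176, r_3=2.5882, r_4=1.9319 — all match ✓
Unique over the lattice → pose = (5.5, 1.5, 285°).

(x, y, θ) = (5.5, 1.5, 285°)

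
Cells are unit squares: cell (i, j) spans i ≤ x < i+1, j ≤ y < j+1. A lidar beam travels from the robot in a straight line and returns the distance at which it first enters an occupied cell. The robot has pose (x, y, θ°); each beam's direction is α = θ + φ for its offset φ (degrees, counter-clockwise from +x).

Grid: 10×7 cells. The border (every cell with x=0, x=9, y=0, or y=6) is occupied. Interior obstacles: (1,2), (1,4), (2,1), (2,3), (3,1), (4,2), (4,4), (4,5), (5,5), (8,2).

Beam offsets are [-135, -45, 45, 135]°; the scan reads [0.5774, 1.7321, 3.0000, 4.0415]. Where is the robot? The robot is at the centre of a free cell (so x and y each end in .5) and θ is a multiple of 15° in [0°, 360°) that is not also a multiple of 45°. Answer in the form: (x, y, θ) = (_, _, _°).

The pose lattice has 30·16 = 480 candidates. Test each by forward raycasting.
  (8.5, 5.5, 15°): beam 1 = 5.1962 ≠ 0.5774 ✗
  (1.5, 1.5, 15°): beam 2 = 0.5774 ≠ 1.7321 ✗
  (1.5, 3.5, 210°): beam 1 = 0.5176 ≠ 0.5774 ✗
  (7.5, 4.5, 120°): beam 1 = 1.5529 ≠ 0.5774 ✗
  (7.5, 1.5, 120°): beam 1 = 1.5529 ≠ 0.5774 ✗
  …
  (5.5, 2.5, 285°): r_1=0.5774, r_2=1.7321, r_3=3.0000, r_4=4.0415 — all match ✓
Unique over the lattice → pose = (5.5, 2.5, 285°).

(x, y, θ) = (5.5, 2.5, 285°)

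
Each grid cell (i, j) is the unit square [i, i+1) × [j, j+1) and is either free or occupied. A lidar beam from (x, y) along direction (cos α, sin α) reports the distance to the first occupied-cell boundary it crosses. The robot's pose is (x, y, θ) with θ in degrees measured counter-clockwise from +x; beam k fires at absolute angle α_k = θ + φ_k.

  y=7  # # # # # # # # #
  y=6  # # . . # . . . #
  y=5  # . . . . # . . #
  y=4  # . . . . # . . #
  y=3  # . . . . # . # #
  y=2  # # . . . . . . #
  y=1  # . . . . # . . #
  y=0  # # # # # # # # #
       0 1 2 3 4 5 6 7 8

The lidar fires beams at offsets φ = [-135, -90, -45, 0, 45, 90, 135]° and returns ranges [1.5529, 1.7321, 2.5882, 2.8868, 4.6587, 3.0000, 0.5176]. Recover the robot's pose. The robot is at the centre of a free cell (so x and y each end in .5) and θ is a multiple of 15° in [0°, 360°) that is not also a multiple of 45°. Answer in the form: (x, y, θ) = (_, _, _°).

(x, y, θ) = (2.5, 2.5, 30°)

Candidates: 34 free-cell centres × 16 headings = 544 poses. Raycast each; keep the one whose scan matches to 4 dp.
  (7.5, 2.5, 15°): beam 1 = 1.7321 ≠ 1.5529 ✗
  (7.5, 4.5, 255°): beam 1 = 2.8868 ≠ 1.5529 ✗
  (1.5, 5.5, 75°): beam 1 = 5.1962 ≠ 1.5529 ✗
  (2.5, 1.5, 285°): beam 1 = 1.0000 ≠ 1.5529 ✗
  …
  (2.5, 2.5, 30°): r_1=1.5529, r_2=1.7321, r_3=2.5882, r_4=2.8868, r_5=4.6587, r_6=3.0000, r_7=0.5176 — all match ✓
No second candidate reproduces the full scan.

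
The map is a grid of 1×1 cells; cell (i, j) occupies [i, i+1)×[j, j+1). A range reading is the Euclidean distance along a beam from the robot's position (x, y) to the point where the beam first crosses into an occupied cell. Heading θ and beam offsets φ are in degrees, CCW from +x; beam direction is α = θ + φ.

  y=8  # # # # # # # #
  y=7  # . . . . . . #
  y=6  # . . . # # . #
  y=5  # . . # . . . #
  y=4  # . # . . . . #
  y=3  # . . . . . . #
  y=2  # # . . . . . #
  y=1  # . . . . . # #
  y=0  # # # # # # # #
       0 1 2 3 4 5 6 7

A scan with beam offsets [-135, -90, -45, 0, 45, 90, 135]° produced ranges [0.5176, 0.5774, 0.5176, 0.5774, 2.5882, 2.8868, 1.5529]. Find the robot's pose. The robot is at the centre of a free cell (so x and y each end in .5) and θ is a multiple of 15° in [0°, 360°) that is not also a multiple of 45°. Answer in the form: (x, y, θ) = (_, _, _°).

Candidates: 36 free-cell centres × 16 headings = 576 poses. Raycast each; keep the one whose scan matches to 4 dp.
  (2.5, 1.5, 330°): beam 1 = 1.5529 ≠ 0.5176 ✗
  (5.5, 7.5, 105°): beam 1 = 1.7321 ≠ 0.5176 ✗
  (1.5, 5.5, 300°): beam 3 = 1.9319 ≠ 0.5176 ✗
  (1.5, 7.5, 105°): beam 1 = 2.8868 ≠ 0.5176 ✗
  …
  (2.5, 5.5, 30°): r_1=0.5176, r_2=0.5774, r_3=0.5176, r_4=0.5774, r_5=2.5882, r_6=2.8868, r_7=1.5529 — all match ✓
Unique over the lattice → pose = (2.5, 5.5, 30°).

(x, y, θ) = (2.5, 5.5, 30°)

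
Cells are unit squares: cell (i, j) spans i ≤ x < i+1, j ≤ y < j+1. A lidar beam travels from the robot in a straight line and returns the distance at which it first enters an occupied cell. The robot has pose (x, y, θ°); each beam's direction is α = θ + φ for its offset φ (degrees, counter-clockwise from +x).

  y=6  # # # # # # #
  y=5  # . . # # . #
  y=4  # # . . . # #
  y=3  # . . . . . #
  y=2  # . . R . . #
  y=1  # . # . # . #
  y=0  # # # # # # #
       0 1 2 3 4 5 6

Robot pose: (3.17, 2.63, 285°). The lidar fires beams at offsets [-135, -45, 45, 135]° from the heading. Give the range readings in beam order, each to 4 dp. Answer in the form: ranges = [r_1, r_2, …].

beam 1: φ=-135°, α=150°
  dir = (cos 150°, sin 150°) = (-0.8660, 0.5000); from cell (3,2)
  next x-line at t=0.1963, next y-line at t=0.7400; Δt_x=1.1547, Δt_y=2.0000
    x: enter (2,2) at t=0.1963
    y: enter (2,3) at t=0.7400
    x: enter (1,3) at t=1.3510
    x: enter (0,3) at t=2.5057 ← occupied
  → r_1 = 2.5057
beam 2: φ=-45°, α=240°
  dir = (cos 240°, sin 240°) = (-0.5000, -0.8660); from cell (3,2)
  next x-line at t=0.3400, next y-line at t=0.7275; Δt_x=2.0000, Δt_y=1.1547
    x: enter (2,2) at t=0.3400
    y: enter (2,1) at t=0.7275 ← occupied
  → r_2 = 0.7275
beam 3: φ=45°, α=330°
  dir = (cos 330°, sin 330°) = (0.8660, -0.5000); from cell (3,2)
  next x-line at t=0.9584, next y-line at t=1.2600; Δt_x=1.1547, Δt_y=2.0000
    x: enter (4,2) at t=0.9584
    y: enter (4,1) at t=1.2600 ← occupied
  → r_3 = 1.2600
beam 4: φ=135°, α=60°
  dir = (cos 60°, sin 60°) = (0.5000, 0.8660); from cell (3,2)
  next x-line at t=1.6600, next y-line at t=0.4272; Δt_x=2.0000, Δt_y=1.1547
    y: enter (3,3) at t=0.4272
    y: enter (3,4) at t=1.5819
    x: enter (4,4) at t=1.6600
    y: enter (4,5) at t=2.7366 ← occupied
  → r_4 = 2.7366

ranges = [2.5057, 0.7275, 1.2600, 2.7366]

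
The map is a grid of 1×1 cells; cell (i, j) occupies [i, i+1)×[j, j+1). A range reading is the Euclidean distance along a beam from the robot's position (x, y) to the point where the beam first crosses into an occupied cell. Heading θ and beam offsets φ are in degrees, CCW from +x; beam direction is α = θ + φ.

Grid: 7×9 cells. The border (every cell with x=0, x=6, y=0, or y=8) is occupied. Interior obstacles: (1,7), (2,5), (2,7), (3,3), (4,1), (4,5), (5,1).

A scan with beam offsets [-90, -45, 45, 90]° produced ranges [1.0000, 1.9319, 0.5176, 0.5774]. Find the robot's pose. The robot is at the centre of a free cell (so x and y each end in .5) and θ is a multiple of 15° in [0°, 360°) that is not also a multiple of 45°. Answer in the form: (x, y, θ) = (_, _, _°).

Candidates: 28 free-cell centres × 16 headings = 448 poses. Raycast each; keep the one whose scan matches to 4 dp.
  (2.5, 3.5, 60°): beam 1 = 0.5774 ≠ 1.0000 ✗
  (4.5, 4.5, 75°): beam 1 = 1.5529 ≠ 1.0000 ✗
  (3.5, 5.5, 120°): beam 1 = 0.5774 ≠ 1.0000 ✗
  (3.5, 6.5, 120°): beam 1 = 2.8868 ≠ 1.0000 ✗
  …
  (3.5, 2.5, 30°): r_1=1.0000, r_2=1.9319, r_3=0.5176, r_4=0.5774 — all match ✓
Only this pose fits every beam.

(x, y, θ) = (3.5, 2.5, 30°)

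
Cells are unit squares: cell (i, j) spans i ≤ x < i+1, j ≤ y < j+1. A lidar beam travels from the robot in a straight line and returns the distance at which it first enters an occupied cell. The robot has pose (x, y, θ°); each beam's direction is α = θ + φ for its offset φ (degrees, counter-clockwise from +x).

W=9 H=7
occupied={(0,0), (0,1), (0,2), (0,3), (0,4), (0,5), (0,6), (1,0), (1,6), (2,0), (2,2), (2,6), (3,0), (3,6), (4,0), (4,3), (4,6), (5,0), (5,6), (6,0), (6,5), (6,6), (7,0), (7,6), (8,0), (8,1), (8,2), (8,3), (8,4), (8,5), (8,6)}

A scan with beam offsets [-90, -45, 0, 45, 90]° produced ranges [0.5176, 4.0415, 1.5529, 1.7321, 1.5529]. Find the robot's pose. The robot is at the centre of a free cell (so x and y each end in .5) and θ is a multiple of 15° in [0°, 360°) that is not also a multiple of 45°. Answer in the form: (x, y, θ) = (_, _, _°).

(x, y, θ) = (4.5, 2.5, 195°)

Enumerate (i+0.5, j+0.5, θ) over the 32 free cells and 16 admissible headings. For each, cast all 5 beams and compare to the given ranges.
  (3.5, 5.5, 75°): beam 1 = 4.6587 ≠ 0.5176 ✗
  (5.5, 2.5, 300°): beam 1 = 3.0000 ≠ 0.5176 ✗
  (2.5, 5.5, 150°): beam 1 = 0.5774 ≠ 0.5176 ✗
  (7.5, 1.5, 75°): beam 2 = 0.5774 ≠ 4.0415 ✗
  …
  (4.5, 2.5, 195°): r_1=0.5176, r_2=4.0415, r_3=1.5529, r_4=1.7321, r_5=1.5529 — all match ✓
Only this pose fits every beam.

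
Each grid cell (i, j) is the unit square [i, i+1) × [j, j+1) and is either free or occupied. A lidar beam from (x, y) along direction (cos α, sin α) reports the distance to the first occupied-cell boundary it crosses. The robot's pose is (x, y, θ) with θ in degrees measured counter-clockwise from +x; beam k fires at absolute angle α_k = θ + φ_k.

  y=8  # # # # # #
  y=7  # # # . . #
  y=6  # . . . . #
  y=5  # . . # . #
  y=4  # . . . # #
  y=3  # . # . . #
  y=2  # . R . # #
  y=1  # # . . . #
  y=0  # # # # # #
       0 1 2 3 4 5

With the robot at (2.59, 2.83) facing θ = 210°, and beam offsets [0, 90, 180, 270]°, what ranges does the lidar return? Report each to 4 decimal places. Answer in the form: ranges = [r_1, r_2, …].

beam 1: φ=0°, α=210°
  dir = (cos 210°, sin 210°) = (-0.8660, -0.5000); from cell (2,2)
  next x-line at t=0.6813, next y-line at t=1.6600; Δt_x=1.1547, Δt_y=2.0000
    x: enter (1,2) at t=0.6813
    y: enter (1,1) at t=1.6600 ← occupied
  → r_1 = 1.6600
beam 2: φ=90°, α=300°
  dir = (cos 300°, sin 300°) = (0.5000, -0.8660); from cell (2,2)
  next x-line at t=0.8200, next y-line at t=0.9584; Δt_x=2.0000, Δt_y=1.1547
    x: enter (3,2) at t=0.8200
    y: enter (3,1) at t=0.9584
    y: enter (3,0) at t=2.1131 ← occupied
  → r_2 = 2.1131
beam 3: φ=180°, α=30°
  dir = (cos 30°, sin 30°) = (0.8660, 0.5000); from cell (2,2)
  next x-line at t=0.4734, next y-line at t=0.3400; Δt_x=1.1547, Δt_y=2.0000
    y: enter (2,3) at t=0.3400 ← occupied
  → r_3 = 0.3400
beam 4: φ=270°, α=120°
  dir = (cos 120°, sin 120°) = (-0.5000, 0.8660); from cell (2,2)
  next x-line at t=1.1800, next y-line at t=0.1963; Δt_x=2.0000, Δt_y=1.1547
    y: enter (2,3) at t=0.1963 ← occupied
  → r_4 = 0.1963

ranges = [1.6600, 2.1131, 0.3400, 0.1963]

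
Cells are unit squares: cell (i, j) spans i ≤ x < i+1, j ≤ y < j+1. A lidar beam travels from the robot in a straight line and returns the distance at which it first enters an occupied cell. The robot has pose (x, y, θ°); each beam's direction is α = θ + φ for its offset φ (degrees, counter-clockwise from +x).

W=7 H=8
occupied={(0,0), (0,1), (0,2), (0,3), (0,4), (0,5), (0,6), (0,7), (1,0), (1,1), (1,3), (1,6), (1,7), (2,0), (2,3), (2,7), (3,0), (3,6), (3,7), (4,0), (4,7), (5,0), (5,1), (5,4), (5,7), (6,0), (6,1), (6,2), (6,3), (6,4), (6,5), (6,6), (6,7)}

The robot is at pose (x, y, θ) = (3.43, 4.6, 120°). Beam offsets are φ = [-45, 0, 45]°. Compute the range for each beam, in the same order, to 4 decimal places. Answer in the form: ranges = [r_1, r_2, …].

beam 1: φ=-45°, α=75°
  d=(0.2588,0.9659)  start (3,4)  tX=2.2023 tY=0.4141  stride 1/|dx|=3.8637 1/|dy|=1.0353
    cross y-line → (3,5), t=0.4141
    cross y-line → (3,6), t=1.4494 (wall)
  → r_1 = 1.4494
beam 2: φ=0°, α=120°
  d=(-0.5000,0.8660)  start (3,4)  tX=0.8600 tY=0.4619  stride 1/|dx|=2.0000 1/|dy|=1.1547
    cross y-line → (3,5), t=0.4619
    cross x-line → (2,5), t=0.8600
    cross y-line → (2,6), t=1.6166
    cross y-line → (2,7), t=2.7713 (wall)
  → r_2 = 2.7713
beam 3: φ=45°, α=165°
  d=(-0.9659,0.2588)  start (3,4)  tX=0.4452 tY=1.5455  stride 1/|dx|=1.0353 1/|dy|=3.8637
    cross x-line → (2,4), t=0.4452
    cross x-line → (1,4), t=1.4804
    cross y-line → (1,5), t=1.5455
    cross x-line → (0,5), t=2.5157 (wall)
  → r_3 = 2.5157

ranges = [1.4494, 2.7713, 2.5157]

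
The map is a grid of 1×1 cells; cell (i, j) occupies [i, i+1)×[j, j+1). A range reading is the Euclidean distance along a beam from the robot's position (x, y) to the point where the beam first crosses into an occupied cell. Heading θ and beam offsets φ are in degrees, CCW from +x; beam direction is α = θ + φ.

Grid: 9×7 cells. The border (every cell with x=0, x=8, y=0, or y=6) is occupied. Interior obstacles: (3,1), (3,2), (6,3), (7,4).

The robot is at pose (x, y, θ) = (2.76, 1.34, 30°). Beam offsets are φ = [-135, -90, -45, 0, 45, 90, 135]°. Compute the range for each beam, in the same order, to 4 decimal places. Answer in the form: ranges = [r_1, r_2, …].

beam 1: φ=-135°, α=255°
  cosα=-0.2588 sinα=-0.9659 | (2,1) | tMaxX 2.9364 tMaxY 0.3520 | tΔX 3.8637 tΔY 1.0353
    t=0.3520 [y] (2,0) — stop
  → r_1 = 0.3520
beam 2: φ=-90°, α=300°
  cosα=0.5000 sinα=-0.8660 | (2,1) | tMaxX 0.4800 tMaxY 0.3926 | tΔX 2.0000 tΔY 1.1547
    t=0.3926 [y] (2,0) — stop
  → r_2 = 0.3926
beam 3: φ=-45°, α=345°
  cosα=0.9659 sinα=-0.2588 | (2,1) | tMaxX 0.2485 tMaxY 1.3137 | tΔX 1.0353 tΔY 3.8637
    t=0.2485 [x] (3,1) — stop
  → r_3 = 0.2485
beam 4: φ=0°, α=30°
  cosα=0.8660 sinα=0.5000 | (2,1) | tMaxX 0.2771 tMaxY 1.3200 | tΔX 1.1547 tΔY 2.0000
    t=0.2771 [x] (3,1) — stop
  → r_4 = 0.2771
beam 5: φ=45°, α=75°
  cosα=0.2588 sinα=0.9659 | (2,1) | tMaxX 0.9273 tMaxY 0.6833 | tΔX 3.8637 tΔY 1.0353
    t=0.6833 [y] (2,2)
    t=0.9273 [x] (3,2) — stop
  → r_5 = 0.9273
beam 6: φ=90°, α=120°
  cosα=-0.5000 sinα=0.8660 | (2,1) | tMaxX 1.5200 tMaxY 0.7621 | tΔX 2.0000 tΔY 1.1547
    t=0.7621 [y] (2,2)
    t=1.5200 [x] (1,2)
    t=1.9168 [y] (1,3)
    t=3.0715 [y] (1,4)
    t=3.5200 [x] (0,4) — stop
  → r_6 = 3.5200
beam 7: φ=135°, α=165°
  cosα=-0.9659 sinα=0.2588 | (2,1) | tMaxX 0.7868 tMaxY 2.5500 | tΔX 1.0353 tΔY 3.8637
    t=0.7868 [x] (1,1)
    t=1.8221 [x] (0,1) — stop
  → r_7 = 1.8221

ranges = [0.3520, 0.3926, 0.2485, 0.2771, 0.9273, 3.5200, 1.8221]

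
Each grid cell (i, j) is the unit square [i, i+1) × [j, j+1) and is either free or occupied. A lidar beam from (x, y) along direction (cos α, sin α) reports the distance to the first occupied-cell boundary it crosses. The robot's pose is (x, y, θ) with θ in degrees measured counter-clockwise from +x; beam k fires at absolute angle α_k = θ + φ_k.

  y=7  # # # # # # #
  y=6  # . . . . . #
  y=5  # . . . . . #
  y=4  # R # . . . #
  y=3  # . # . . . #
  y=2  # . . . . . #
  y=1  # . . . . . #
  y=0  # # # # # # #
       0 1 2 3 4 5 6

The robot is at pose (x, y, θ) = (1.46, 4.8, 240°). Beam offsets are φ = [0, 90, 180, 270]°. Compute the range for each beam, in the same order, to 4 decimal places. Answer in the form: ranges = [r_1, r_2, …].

beam 1: φ=0°, α=240°
  dir = (cos 240°, sin 240°) = (-0.5000, -0.8660); from cell (1,4)
  next x-line at t=0.9200, next y-line at t=0.9238; Δt_x=2.0000, Δt_y=1.1547
    x: enter (0,4) at t=0.9200 ← occupied
  → r_1 = 0.9200
beam 2: φ=90°, α=330°
  dir = (cos 330°, sin 330°) = (0.8660, -0.5000); from cell (1,4)
  next x-line at t=0.6235, next y-line at t=1.6000; Δt_x=1.1547, Δt_y=2.0000
    x: enter (2,4) at t=0.6235 ← occupied
  → r_2 = 0.6235
beam 3: φ=180°, α=60°
  dir = (cos 60°, sin 60°) = (0.5000, 0.8660); from cell (1,4)
  next x-line at t=1.0800, next y-line at t=0.2309; Δt_x=2.0000, Δt_y=1.1547
    y: enter (1,5) at t=0.2309
    x: enter (2,5) at t=1.0800
    y: enter (2,6) at t=1.3856
    y: enter (2,7) at t=2.5403 ← occupied
  → r_3 = 2.5403
beam 4: φ=270°, α=150°
  dir = (cos 150°, sin 150°) = (-0.8660, 0.5000); from cell (1,4)
  next x-line at t=0.5312, next y-line at t=0.4000; Δt_x=1.1547, Δt_y=2.0000
    y: enter (1,5) at t=0.4000
    x: enter (0,5) at t=0.5312 ← occupied
  → r_4 = 0.5312

ranges = [0.9200, 0.6235, 2.5403, 0.5312]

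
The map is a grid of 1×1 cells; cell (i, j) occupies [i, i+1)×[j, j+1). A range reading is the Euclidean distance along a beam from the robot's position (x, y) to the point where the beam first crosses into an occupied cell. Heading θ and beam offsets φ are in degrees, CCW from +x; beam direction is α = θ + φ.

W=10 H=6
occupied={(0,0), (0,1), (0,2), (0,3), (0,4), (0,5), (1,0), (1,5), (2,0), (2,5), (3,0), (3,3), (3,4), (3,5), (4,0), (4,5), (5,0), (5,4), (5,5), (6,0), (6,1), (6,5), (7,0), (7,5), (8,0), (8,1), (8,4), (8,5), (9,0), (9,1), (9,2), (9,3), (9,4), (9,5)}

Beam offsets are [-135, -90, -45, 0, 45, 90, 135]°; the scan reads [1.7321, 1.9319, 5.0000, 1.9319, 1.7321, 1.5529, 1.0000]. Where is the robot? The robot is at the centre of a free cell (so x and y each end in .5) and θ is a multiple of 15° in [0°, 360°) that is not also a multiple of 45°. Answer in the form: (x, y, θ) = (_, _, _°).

(x, y, θ) = (7.5, 3.5, 255°)

The pose lattice has 26·16 = 416 candidates. Test each by forward raycasting.
  (1.5, 2.5, 330°): beam 1 = 0.5176 ≠ 1.7321 ✗
  (7.5, 1.5, 255°): beam 1 = 3.0000 ≠ 1.7321 ✗
  (2.5, 2.5, 240°): beam 1 = 2.5882 ≠ 1.7321 ✗
  …
  (7.5, 3.5, 255°): r_1=1.7321, r_2=1.9319, r_3=5.0000, r_4=1.9319, r_5=1.7321, r_6=1.5529, r_7=1.0000 — all match ✓
Only this pose fits every beam.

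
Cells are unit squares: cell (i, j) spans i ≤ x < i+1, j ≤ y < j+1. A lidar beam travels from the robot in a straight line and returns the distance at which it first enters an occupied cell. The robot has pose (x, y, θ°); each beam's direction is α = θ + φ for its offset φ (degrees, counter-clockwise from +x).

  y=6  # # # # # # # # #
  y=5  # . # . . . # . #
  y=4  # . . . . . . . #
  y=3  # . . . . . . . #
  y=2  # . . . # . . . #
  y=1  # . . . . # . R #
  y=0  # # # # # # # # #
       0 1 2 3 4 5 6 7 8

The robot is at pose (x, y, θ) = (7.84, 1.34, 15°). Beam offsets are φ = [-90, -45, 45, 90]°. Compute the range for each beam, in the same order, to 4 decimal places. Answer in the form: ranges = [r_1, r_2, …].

beam 1: φ=-90°, α=285°
  dir = (cos 285°, sin 285°) = (0.2588, -0.9659); from cell (7,1)
  next x-line at t=0.6182, next y-line at t=0.3520; Δt_x=3.8637, Δt_y=1.0353
    y: enter (7,0) at t=0.3520 ← occupied
  → r_1 = 0.3520
beam 2: φ=-45°, α=330°
  dir = (cos 330°, sin 330°) = (0.8660, -0.5000); from cell (7,1)
  next x-line at t=0.1848, next y-line at t=0.6800; Δt_x=1.1547, Δt_y=2.0000
    x: enter (8,1) at t=0.1848 ← occupied
  → r_2 = 0.1848
beam 3: φ=45°, α=60°
  dir = (cos 60°, sin 60°) = (0.5000, 0.8660); from cell (7,1)
  next x-line at t=0.3200, next y-line at t=0.7621; Δt_x=2.0000, Δt_y=1.1547
    x: enter (8,1) at t=0.3200 ← occupied
  → r_3 = 0.3200
beam 4: φ=90°, α=105°
  dir = (cos 105°, sin 105°) = (-0.2588, 0.9659); from cell (7,1)
  next x-line at t=3.2455, next y-line at t=0.6833; Δt_x=3.8637, Δt_y=1.0353
    y: enter (7,2) at t=0.6833
    y: enter (7,3) at t=1.7186
    y: enter (7,4) at t=2.7538
    x: enter (6,4) at t=3.2455
    y: enter (6,5) at t=3.7891 ← occupied
  → r_4 = 3.7891

ranges = [0.3520, 0.1848, 0.3200, 3.7891]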